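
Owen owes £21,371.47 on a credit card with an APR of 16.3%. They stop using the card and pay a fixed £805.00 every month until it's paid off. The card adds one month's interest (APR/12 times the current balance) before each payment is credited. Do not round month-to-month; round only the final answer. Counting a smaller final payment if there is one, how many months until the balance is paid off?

34 payments

Monthly rate r = 16.3%/12 = 1.35833% = 0.0135833.
Recurrence: B ← B·(1+r) − £805.00.
Month 1: interest £290.30; balance after payment £20,856.77.
Month 2: interest £283.30; balance after payment £20,335.07.
Closed form: n = −ln(1 − rB₀/P)/ln(1+r) = −ln(0.63938)/ln(1.01358) ≈ 33.149, so the balance reaches zero during payment 34.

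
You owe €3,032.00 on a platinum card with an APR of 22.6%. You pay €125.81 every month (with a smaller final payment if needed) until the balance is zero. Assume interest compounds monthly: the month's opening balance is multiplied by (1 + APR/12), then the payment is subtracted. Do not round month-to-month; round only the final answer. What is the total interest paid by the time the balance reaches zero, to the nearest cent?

€1,047.17

Monthly rate r = 22.6%/12 = 1.88333% = 0.0188333.
Payoff takes n = ⌈−ln(1 − rB₀/P)/ln(1+r)⌉ = ⌈32.421⌉ = 33 payments; the last is €53.25.
Total paid = 32·€125.81 + €53.25 = €4,079.17.
Total interest = total paid − principal = €4,079.17 − €3,032.00 = €1,047.17.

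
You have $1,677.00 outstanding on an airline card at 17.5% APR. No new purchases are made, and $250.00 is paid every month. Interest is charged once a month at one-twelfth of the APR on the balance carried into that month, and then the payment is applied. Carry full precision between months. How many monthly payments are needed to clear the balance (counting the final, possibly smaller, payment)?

Monthly rate r = 17.5%/12 = 1.45833% = 0.0145833.
Recurrence: B ← B·(1+r) − $250.00.
Month 1: interest $24.46; balance after payment $1,451.46.
Month 2: interest $21.17; balance after payment $1,222.62.
Closed form: n = −ln(1 − rB₀/P)/ln(1+r) = −ln(0.90217)/ln(1.01458) ≈ 7.111, so the balance reaches zero during payment 8.

8 payments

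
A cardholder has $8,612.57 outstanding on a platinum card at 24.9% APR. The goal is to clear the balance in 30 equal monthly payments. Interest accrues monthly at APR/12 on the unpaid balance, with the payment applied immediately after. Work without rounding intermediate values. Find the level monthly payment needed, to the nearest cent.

Monthly rate r = 24.9%/12 = 2.075% = 0.02075.
Level-payment amortization: P = B₀·r / (1 − (1+r)^(−n)) = 8612.57·0.02075 / (1 − 1.02075^(−30)).
Denominator 1 − (1+r)^(−30) = 0.459969434.
P = 178.711 / 0.459969434 ≈ 388.53.

$388.53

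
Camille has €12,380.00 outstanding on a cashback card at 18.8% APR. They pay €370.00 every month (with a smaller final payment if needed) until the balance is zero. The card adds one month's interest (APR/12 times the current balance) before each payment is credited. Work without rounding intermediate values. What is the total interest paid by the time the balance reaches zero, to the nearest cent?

€5,299.18

Monthly rate r = 18.8%/12 = 1.56667% = 0.0156667.
Payoff takes n = ⌈−ln(1 − rB₀/P)/ln(1+r)⌉ = ⌈47.780⌉ = 48 payments; the last is €289.18.
Total paid = 47·€370.00 + €289.18 = €17,679.18.
Total interest = total paid − principal = €17,679.18 − €12,380.00 = €5,299.18.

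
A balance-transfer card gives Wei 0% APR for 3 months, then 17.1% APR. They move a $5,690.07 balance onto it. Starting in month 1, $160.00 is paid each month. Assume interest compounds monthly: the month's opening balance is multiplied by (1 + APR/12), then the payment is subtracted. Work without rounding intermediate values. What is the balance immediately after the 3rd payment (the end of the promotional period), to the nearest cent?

Promo months 1–3 at r₀ = 0%/12 = 0; months 4+ at r₁ = 17.1%/12 = 0.01425.
After month 3 (no interest yet): B = $5,690.07 − 3·$160.00 = $5,210.07.

$5,210.07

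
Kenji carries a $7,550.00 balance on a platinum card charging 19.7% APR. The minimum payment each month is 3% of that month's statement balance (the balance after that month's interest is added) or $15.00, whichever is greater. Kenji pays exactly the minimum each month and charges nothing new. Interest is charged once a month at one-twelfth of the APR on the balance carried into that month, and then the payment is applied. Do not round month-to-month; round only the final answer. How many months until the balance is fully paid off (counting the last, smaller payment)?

Monthly rate r = 19.7%/12 = 1.64167% = 0.0164167.
While 3% of the post-interest balance exceeds $15.00, each month B ← (B·(1+r))·(1 − 0.03), i.e. B shrinks by the factor (1+r)·0.97 = 0.98592.
This holds for months 1–193. Entering month 194 the balance is $489.49; 3% of the post-interest balance is now below $15.00, so the flat $15.00 minimum applies from here.
From month 194 a fixed $15.00 at rate r clears $489.49 in 48 more payments. Total: 193 + 48 = 241 months.

241 months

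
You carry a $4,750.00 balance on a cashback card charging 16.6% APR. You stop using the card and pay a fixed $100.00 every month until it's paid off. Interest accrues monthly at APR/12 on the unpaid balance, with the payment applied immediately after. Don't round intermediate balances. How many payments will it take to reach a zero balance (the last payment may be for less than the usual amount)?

Monthly rate r = 16.6%/12 = 1.38333% = 0.0138333.
Recurrence: B ← B·(1+r) − $100.00.
Month 1: interest $65.71; balance after payment $4,715.71.
Month 2: interest $65.23; balance after payment $4,680.94.
Closed form: n = −ln(1 − rB₀/P)/ln(1+r) = −ln(0.34292)/ln(1.01383) ≈ 77.903, so the balance reaches zero during payment 78.

78 payments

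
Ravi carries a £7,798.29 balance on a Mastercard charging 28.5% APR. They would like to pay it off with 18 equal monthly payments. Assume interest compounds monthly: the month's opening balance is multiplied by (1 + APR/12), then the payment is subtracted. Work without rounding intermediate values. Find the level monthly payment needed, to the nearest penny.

£537.47

Monthly rate r = 28.5%/12 = 2.375% = 0.02375.
Level-payment amortization: P = B₀·r / (1 − (1+r)^(−n)) = 7798.29·0.02375 / (1 − 1.02375^(−18)).
Denominator 1 − (1+r)^(−18) = 0.344595326.
P = 185.209 / 0.344595326 ≈ 537.47.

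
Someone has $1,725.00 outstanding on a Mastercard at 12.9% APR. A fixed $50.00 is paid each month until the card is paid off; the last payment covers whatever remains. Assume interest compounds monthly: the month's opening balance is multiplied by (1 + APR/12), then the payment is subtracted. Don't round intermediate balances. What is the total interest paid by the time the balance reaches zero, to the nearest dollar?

Monthly rate r = 12.9%/12 = 1.075% = 0.01075.
Payoff takes n = ⌈−ln(1 − rB₀/P)/ln(1+r)⌉ = ⌈43.341⌉ = 44 payments; the last is $17.09.
Total paid = 43·$50.00 + $17.09 = $2,167.09.
Total interest = total paid − principal = $2,167.09 − $1,725.00 = $442.09.

$442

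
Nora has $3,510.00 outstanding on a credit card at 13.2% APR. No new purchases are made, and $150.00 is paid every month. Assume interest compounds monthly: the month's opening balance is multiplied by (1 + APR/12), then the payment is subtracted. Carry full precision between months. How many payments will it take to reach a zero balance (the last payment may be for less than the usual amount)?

Monthly rate r = 13.2%/12 = 1.1% = 0.011.
Recurrence: B ← B·(1+r) − $150.00.
Month 1: interest $38.61; balance after payment $3,398.61.
Month 2: interest $37.38; balance after payment $3,285.99.
Closed form: n = −ln(1 − rB₀/P)/ln(1+r) = −ln(0.7426)/ln(1.011) ≈ 27.203, so the balance reaches zero during payment 28.

28 months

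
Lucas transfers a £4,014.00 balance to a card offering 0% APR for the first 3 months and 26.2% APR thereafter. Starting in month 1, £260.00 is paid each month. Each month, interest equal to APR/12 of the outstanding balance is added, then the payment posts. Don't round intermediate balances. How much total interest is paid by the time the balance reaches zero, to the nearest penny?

Promo months 1–3 at r₀ = 0%/12 = 0; months 4+ at r₁ = 26.2%/12 = 0.0218333.
After month 3 (no interest yet): B = £4,014.00 − 3·£260.00 = £3,234.00.
Then at r₁ with £260.00/mo: n₂ = −ln(1 − r₁·B/P)/ln(1+r₁) ≈ 14.67 → 15 more payments.
Total paid = 17·£260.00 + £175.05 = £4,595.05; interest = £4,595.05 − £4,014.00 = £581.05.

£581.05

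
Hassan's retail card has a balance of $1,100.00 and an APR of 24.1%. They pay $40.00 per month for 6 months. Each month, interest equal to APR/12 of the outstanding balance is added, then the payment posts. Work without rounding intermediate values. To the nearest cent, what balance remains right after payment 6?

$987.01

Monthly rate r = 24.1%/12 = 2.00833% = 0.0200833.
Each month: B ← B·(1+r) − $40.00.
Month 1: interest $22.09; balance after payment $1,082.09.
Month 2: interest $21.73; balance after payment $1,063.82.
Month 3: interest $21.37; balance after payment $1,045.19.
Month 4: interest $20.99; balance after payment $1,026.18.
Month 5: interest $20.61; balance after payment $1,006.79.
Month 6: interest $20.22; balance after payment $987.01.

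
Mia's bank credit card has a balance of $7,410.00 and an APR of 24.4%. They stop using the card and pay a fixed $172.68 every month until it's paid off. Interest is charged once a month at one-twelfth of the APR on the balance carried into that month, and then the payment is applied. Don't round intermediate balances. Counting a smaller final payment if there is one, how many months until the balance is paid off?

103 payments

Monthly rate r = 24.4%/12 = 2.03333% = 0.0203333.
Recurrence: B ← B·(1+r) − $172.68.
Month 1: interest $150.67; balance after payment $7,387.99.
Month 2: interest $150.22; balance after payment $7,365.53.
Closed form: n = −ln(1 − rB₀/P)/ln(1+r) = −ln(0.12746)/ln(1.02033) ≈ 102.335, so the balance reaches zero during payment 103.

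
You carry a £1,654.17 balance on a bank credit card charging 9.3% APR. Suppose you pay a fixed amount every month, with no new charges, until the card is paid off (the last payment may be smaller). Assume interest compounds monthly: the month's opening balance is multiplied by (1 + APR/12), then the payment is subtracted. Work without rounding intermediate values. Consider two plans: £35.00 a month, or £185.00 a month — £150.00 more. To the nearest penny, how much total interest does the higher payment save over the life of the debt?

£346.95

Monthly rate r = 9.3%/12 = 0.775% = 0.00775.
At £35.00/mo: n = ⌈−ln(1 − rB₀/P)/ln(1+r)⌉ = 60 payments (last £3.01); total interest = total paid − £1,654.17 = £413.84.
At £185.00/mo: 10 payments (last £56.06); total interest £66.89.
Interest saved = £413.84 − £66.89 = £346.95.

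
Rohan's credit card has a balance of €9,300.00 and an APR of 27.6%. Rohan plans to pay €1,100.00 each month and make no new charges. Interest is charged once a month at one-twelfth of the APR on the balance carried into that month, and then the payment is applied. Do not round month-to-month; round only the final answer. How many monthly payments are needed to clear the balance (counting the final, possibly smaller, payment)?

Monthly rate r = 27.6%/12 = 2.3% = 0.023.
Recurrence: B ← B·(1+r) − €1,100.00.
Month 1: interest €213.90; balance after payment €8,413.90.
Month 2: interest €193.52; balance after payment €7,507.42.
Closed form: n = −ln(1 − rB₀/P)/ln(1+r) = −ln(0.80555)/ln(1.023) ≈ 9.509, so the balance reaches zero during payment 10.

10 months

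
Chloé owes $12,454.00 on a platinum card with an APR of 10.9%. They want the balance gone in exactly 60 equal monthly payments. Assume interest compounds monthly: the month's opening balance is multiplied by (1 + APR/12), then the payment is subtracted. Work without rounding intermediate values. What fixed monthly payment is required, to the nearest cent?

Monthly rate r = 10.9%/12 = 0.908333% = 0.00908333.
Level-payment amortization: P = B₀·r / (1 − (1+r)^(−n)) = 12454.00·0.00908333 / (1 − 1.00908^(−60)).
Denominator 1 − (1+r)^(−60) = 0.418729863.
P = 113.124 / 0.418729863 ≈ 270.16.

$270.16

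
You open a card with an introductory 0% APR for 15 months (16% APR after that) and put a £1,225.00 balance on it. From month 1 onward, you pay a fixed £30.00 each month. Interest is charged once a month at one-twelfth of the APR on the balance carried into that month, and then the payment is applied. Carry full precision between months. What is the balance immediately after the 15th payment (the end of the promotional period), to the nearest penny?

£775.00

Promo months 1–15 at r₀ = 0%/12 = 0; months 16+ at r₁ = 16%/12 = 0.0133333.
After month 15 (no interest yet): B = £1,225.00 − 15·£30.00 = £775.00.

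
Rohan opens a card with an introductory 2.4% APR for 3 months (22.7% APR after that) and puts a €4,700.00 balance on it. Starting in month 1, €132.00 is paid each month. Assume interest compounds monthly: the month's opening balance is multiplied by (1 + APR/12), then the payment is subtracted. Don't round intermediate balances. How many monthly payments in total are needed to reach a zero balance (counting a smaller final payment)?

Promo months 1–3 at r₀ = 2.4%/12 = 0.002; months 4+ at r₁ = 22.7%/12 = 0.0189167.
After month 3: iterate B ← B·(1+r₀) − €132.00 for 3 months → €4,331.46.
Then at r₁ with €132.00/mo: n₂ = −ln(1 − r₁·B/P)/ln(1+r₁) ≈ 51.74 → 52 more payments.

55 months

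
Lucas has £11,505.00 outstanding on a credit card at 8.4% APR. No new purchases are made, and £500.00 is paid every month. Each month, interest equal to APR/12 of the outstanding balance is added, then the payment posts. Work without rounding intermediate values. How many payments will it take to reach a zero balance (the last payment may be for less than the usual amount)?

Monthly rate r = 8.4%/12 = 0.7% = 0.007.
Recurrence: B ← B·(1+r) − £500.00.
Month 1: interest £80.53; balance after payment £11,085.53.
Month 2: interest £77.60; balance after payment £10,663.13.
Closed form: n = −ln(1 − rB₀/P)/ln(1+r) = −ln(0.83893)/ln(1.007) ≈ 25.177, so the balance reaches zero during payment 26.

26 payments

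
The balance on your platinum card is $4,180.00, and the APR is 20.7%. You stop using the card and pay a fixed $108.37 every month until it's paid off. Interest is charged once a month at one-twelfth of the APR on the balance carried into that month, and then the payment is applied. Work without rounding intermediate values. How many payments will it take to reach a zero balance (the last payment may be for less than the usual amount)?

65 months

Monthly rate r = 20.7%/12 = 1.725% = 0.01725.
Recurrence: B ← B·(1+r) − $108.37.
Month 1: interest $72.10; balance after payment $4,143.73.
Month 2: interest $71.48; balance after payment $4,106.84.
Closed form: n = −ln(1 − rB₀/P)/ln(1+r) = −ln(0.33464)/ln(1.01725) ≈ 64.007, so the balance reaches zero during payment 65.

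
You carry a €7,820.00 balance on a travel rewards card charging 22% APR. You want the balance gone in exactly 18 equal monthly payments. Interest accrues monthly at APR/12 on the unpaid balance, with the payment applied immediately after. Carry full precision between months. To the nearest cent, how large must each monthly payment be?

Monthly rate r = 22%/12 = 1.83333% = 0.0183333.
Level-payment amortization: P = B₀·r / (1 − (1+r)^(−n)) = 7820.00·0.0183333 / (1 − 1.01833^(−18)).
Denominator 1 − (1+r)^(−18) = 0.278924529.
P = 143.367 / 0.278924529 ≈ 514.00.

€514.00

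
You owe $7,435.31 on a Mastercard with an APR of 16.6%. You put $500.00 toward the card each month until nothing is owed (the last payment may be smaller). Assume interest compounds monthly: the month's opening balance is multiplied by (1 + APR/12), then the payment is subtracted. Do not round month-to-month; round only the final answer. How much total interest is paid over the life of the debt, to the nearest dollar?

$947

Monthly rate r = 16.6%/12 = 1.38333% = 0.0138333.
Payoff takes n = ⌈−ln(1 − rB₀/P)/ln(1+r)⌉ = ⌈16.764⌉ = 17 payments; the last is $382.41.
Total paid = 16·$500.00 + $382.41 = $8,382.41.
Total interest = total paid − principal = $8,382.41 − $7,435.31 = $947.10.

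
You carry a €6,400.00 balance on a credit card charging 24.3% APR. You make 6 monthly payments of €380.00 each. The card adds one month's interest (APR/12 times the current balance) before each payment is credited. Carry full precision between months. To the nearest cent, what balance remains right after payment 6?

Monthly rate r = 24.3%/12 = 2.025% = 0.02025.
Each month: B ← B·(1+r) − €380.00.
Month 1: interest €129.60; balance after payment €6,149.60.
Month 2: interest €124.53; balance after payment €5,894.13.
Month 3: interest €119.36; balance after payment €5,633.49.
Month 4: interest €114.08; balance after payment €5,367.56.
Month 5: interest €108.69; balance after payment €5,096.26.
Month 6: interest €103.20; balance after payment €4,819.46.

€4,819.46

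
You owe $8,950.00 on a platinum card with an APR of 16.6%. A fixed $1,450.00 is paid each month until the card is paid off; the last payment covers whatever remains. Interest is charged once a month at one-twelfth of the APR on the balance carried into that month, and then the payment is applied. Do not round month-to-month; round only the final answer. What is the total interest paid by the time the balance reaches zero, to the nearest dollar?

Monthly rate r = 16.6%/12 = 1.38333% = 0.0138333.
Payoff takes n = ⌈−ln(1 − rB₀/P)/ln(1+r)⌉ = ⌈6.496⌉ = 7 payments; the last is $722.39.
Total paid = 6·$1,450.00 + $722.39 = $9,422.39.
Total interest = total paid − principal = $9,422.39 − $8,950.00 = $472.39.

$472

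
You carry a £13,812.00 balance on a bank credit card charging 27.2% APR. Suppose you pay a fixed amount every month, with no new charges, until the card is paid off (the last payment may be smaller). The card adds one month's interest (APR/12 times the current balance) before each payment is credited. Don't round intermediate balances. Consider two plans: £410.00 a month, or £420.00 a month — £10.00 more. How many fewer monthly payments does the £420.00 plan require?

3 fewer payments

Monthly rate r = 27.2%/12 = 2.26667% = 0.0226667.
At £410.00/mo: n = ⌈−ln(1 − rB₀/P)/ln(1+r)⌉ = 65 payments (last £142.23); total interest = total paid − £13,812.00 = £12,570.23.
At £420.00/mo: 62 payments (last £16.47); total interest £11,824.47.
Payments saved = 65 − 62 = 3.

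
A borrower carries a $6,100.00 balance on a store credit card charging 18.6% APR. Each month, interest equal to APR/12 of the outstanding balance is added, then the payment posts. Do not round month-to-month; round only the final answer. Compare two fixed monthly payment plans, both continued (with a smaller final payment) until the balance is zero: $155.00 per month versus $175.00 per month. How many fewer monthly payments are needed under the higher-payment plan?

Monthly rate r = 18.6%/12 = 1.55% = 0.0155.
At $155.00/mo: n = ⌈−ln(1 − rB₀/P)/ln(1+r)⌉ = 62 payments (last $34.08); total interest = total paid − $6,100.00 = $3,389.08.
At $175.00/mo: 51 payments (last $92.44); total interest $2,742.44.
Payments saved = 62 − 51 = 11.

11 fewer payments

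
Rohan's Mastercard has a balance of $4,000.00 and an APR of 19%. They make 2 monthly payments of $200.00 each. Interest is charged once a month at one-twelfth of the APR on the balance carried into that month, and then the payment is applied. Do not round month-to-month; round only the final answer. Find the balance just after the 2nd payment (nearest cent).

Monthly rate r = 19%/12 = 1.58333% = 0.0158333.
Each month: B ← B·(1+r) − $200.00.
Month 1: interest $63.33; balance after payment $3,863.33.
Month 2: interest $61.17; balance after payment $3,724.50.

$3,724.50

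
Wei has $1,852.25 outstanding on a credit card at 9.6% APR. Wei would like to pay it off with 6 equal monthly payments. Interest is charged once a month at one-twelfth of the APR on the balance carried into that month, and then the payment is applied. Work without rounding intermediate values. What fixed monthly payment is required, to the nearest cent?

$317.41

Monthly rate r = 9.6%/12 = 0.8% = 0.008.
Level-payment amortization: P = B₀·r / (1 − (1+r)^(−n)) = 1852.25·0.008 / (1 − 1.008^(−6)).
Denominator 1 − (1+r)^(−6) = 0.046684164.
P = 14.818 / 0.046684164 ≈ 317.41.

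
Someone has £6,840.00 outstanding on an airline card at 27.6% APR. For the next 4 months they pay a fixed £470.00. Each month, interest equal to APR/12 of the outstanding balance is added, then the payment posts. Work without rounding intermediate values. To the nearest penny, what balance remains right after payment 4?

£5,545.46

Monthly rate r = 27.6%/12 = 2.3% = 0.023.
Each month: B ← B·(1+r) − £470.00.
Month 1: interest £157.32; balance after payment £6,527.32.
Month 2: interest £150.13; balance after payment £6,207.45.
Month 3: interest £142.77; balance after payment £5,880.22.
Month 4: interest £135.25; balance after payment £5,545.46.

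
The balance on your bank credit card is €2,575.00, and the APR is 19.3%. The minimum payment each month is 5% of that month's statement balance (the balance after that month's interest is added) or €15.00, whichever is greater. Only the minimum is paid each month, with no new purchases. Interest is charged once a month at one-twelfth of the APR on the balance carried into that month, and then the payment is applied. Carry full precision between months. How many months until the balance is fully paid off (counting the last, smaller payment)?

86 months

Monthly rate r = 19.3%/12 = 1.60833% = 0.0160833.
While 5% of the post-interest balance exceeds €15.00, each month B ← (B·(1+r))·(1 − 0.05), i.e. B shrinks by the factor (1+r)·0.95 = 0.96528.
This holds for months 1–62. Entering month 63 the balance is €287.91; 5% of the post-interest balance is now below €15.00, so the flat €15.00 minimum applies from here.
From month 63 a fixed €15.00 at rate r clears €287.91 in 24 more payments. Total: 62 + 24 = 86 months.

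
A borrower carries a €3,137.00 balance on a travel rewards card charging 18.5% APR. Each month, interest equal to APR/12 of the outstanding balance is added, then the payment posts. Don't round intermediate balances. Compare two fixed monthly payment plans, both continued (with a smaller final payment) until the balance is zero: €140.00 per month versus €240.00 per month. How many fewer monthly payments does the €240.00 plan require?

Monthly rate r = 18.5%/12 = 1.54167% = 0.0154167.
At €140.00/mo: n = ⌈−ln(1 − rB₀/P)/ln(1+r)⌉ = 28 payments (last €98.35); total interest = total paid − €3,137.00 = €741.35.
At €240.00/mo: 15 payments (last €170.50); total interest €393.50.
Payments saved = 28 − 15 = 13.

13 fewer payments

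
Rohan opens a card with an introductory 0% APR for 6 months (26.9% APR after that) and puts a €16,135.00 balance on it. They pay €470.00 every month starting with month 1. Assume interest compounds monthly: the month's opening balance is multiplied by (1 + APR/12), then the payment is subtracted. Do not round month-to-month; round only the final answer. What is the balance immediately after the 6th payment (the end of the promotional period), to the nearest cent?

Promo months 1–6 at r₀ = 0%/12 = 0; months 7+ at r₁ = 26.9%/12 = 0.0224167.
After month 6 (no interest yet): B = €16,135.00 − 6·€470.00 = €13,315.00.

€13,315.00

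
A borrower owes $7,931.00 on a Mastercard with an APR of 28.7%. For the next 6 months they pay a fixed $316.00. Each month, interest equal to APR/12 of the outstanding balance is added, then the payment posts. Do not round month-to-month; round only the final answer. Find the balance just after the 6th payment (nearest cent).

Monthly rate r = 28.7%/12 = 2.39167% = 0.0239167.
Each month: B ← B·(1+r) − $316.00.
Month 1: interest $189.68; balance after payment $7,804.68.
Month 2: interest $186.66; balance after payment $7,675.35.
Month 3: interest $183.57; balance after payment $7,542.91.
Month 4: interest $180.40; balance after payment $7,407.32.
Month 5: interest $177.16; balance after payment $7,268.47.
Month 6: interest $173.84; balance after payment $7,126.31.

$7,126.31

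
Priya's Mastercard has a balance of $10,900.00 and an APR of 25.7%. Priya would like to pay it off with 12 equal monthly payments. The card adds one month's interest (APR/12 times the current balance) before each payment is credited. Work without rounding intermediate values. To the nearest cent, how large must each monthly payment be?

Monthly rate r = 25.7%/12 = 2.14167% = 0.0214167.
Level-payment amortization: P = B₀·r / (1 − (1+r)^(−n)) = 10900.00·0.0214167 / (1 − 1.02142^(−12)).
Denominator 1 − (1+r)^(−12) = 0.224530503.
P = 233.442 / 0.224530503 ≈ 1039.69.

$1,039.69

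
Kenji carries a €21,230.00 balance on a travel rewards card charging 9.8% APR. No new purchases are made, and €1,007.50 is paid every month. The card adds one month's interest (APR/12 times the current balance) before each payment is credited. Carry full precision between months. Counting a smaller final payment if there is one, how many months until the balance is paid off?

24 months

Monthly rate r = 9.8%/12 = 0.816667% = 0.00816667.
Recurrence: B ← B·(1+r) − €1,007.50.
Month 1: interest €173.38; balance after payment €20,395.88.
Month 2: interest €166.57; balance after payment €19,554.94.
Closed form: n = −ln(1 − rB₀/P)/ln(1+r) = −ln(0.82791)/ln(1.00817) ≈ 23.219, so the balance reaches zero during payment 24.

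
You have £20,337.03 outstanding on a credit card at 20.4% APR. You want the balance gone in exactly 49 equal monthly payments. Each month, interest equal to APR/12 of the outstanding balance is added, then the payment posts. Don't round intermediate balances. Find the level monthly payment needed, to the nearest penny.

£614.96

Monthly rate r = 20.4%/12 = 1.7% = 0.017.
Level-payment amortization: P = B₀·r / (1 − (1+r)^(−n)) = 20337.03·0.017 / (1 − 1.017^(−49)).
Denominator 1 − (1+r)^(−49) = 0.56220247.
P = 345.73 / 0.56220247 ≈ 614.96.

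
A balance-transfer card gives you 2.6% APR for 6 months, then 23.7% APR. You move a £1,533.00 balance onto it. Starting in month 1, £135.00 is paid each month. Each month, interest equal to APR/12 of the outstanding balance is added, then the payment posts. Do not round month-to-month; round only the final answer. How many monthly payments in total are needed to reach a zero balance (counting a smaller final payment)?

12 months

Promo months 1–6 at r₀ = 2.6%/12 = 0.00216667; months 7+ at r₁ = 23.7%/12 = 0.01975.
After month 6: iterate B ← B·(1+r₀) − £135.00 for 6 months → £738.64.
Then at r₁ with £135.00/mo: n₂ = −ln(1 − r₁·B/P)/ln(1+r₁) ≈ 5.85 → 6 more payments.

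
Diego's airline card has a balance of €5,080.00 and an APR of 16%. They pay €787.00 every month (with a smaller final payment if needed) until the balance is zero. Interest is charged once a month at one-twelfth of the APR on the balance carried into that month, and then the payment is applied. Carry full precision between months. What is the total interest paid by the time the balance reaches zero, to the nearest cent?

Monthly rate r = 16%/12 = 1.33333% = 0.0133333.
Payoff takes n = ⌈−ln(1 − rB₀/P)/ln(1+r)⌉ = ⌈6.795⌉ = 7 payments; the last is €626.20.
Total paid = 6·€787.00 + €626.20 = €5,348.20.
Total interest = total paid − principal = €5,348.20 − €5,080.00 = €268.20.

€268.20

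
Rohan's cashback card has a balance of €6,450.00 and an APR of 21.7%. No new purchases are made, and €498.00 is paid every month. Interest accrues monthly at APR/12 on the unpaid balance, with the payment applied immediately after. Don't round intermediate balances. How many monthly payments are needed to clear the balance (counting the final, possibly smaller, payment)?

15 payments

Monthly rate r = 21.7%/12 = 1.80833% = 0.0180833.
Recurrence: B ← B·(1+r) − €498.00.
Month 1: interest €116.64; balance after payment €6,068.64.
Month 2: interest €109.74; balance after payment €5,680.38.
Closed form: n = −ln(1 − rB₀/P)/ln(1+r) = −ln(0.76579)/ln(1.01808) ≈ 14.890, so the balance reaches zero during payment 15.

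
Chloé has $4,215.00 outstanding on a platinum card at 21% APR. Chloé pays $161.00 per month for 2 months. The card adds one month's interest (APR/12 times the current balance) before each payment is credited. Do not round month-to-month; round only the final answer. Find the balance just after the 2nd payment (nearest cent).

$4,039.00

Monthly rate r = 21%/12 = 1.75% = 0.0175.
Each month: B ← B·(1+r) − $161.00.
Month 1: interest $73.76; balance after payment $4,127.76.
Month 2: interest $72.24; balance after payment $4,039.00.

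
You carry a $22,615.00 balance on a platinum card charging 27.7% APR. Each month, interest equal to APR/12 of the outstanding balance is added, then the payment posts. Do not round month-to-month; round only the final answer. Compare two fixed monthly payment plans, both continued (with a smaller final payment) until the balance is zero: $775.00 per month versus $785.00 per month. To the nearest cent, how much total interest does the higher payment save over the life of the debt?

Monthly rate r = 27.7%/12 = 2.30833% = 0.0230833.
At $775.00/mo: n = ⌈−ln(1 − rB₀/P)/ln(1+r)⌉ = 50 payments (last $46.83); total interest = total paid − $22,615.00 = $15,406.83.
At $785.00/mo: 48 payments (last $724.99); total interest $15,004.99.
Interest saved = $15,406.83 − $15,004.99 = $401.84.

$401.84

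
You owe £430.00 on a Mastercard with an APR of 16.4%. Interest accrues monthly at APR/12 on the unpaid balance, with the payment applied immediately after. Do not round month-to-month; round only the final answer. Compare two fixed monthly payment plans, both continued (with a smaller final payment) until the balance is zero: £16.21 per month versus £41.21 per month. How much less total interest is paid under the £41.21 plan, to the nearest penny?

Monthly rate r = 16.4%/12 = 1.36667% = 0.0136667.
At £16.21/mo: n = ⌈−ln(1 − rB₀/P)/ln(1+r)⌉ = 34 payments (last £2.77); total interest = total paid − £430.00 = £107.70.
At £41.21/mo: 12 payments (last £13.84); total interest £37.15.
Interest saved = £107.70 − £37.15 = £70.55.

£70.55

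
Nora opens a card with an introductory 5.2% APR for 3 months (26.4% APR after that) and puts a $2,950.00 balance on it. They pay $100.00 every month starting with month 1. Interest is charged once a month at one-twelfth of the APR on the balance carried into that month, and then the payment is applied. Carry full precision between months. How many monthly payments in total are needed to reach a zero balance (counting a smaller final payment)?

Promo months 1–3 at r₀ = 5.2%/12 = 0.00433333; months 4+ at r₁ = 26.4%/12 = 0.022.
After month 3: iterate B ← B·(1+r₀) − $100.00 for 3 months → $2,687.21.
Then at r₁ with $100.00/mo: n₂ = −ln(1 − r₁·B/P)/ln(1+r₁) ≈ 41.10 → 42 more payments.

45 payments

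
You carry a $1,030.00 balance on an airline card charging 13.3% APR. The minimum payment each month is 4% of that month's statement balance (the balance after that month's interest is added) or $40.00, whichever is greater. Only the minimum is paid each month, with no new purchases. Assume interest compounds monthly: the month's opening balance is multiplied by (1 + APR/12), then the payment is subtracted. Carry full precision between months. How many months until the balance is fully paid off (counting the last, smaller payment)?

31 months

Monthly rate r = 13.3%/12 = 1.10833% = 0.0110833.
While 4% of the post-interest balance exceeds $40.00, each month B ← (B·(1+r))·(1 − 0.04), i.e. B shrinks by the factor (1+r)·0.96 = 0.97064.
This holds for months 1–2. Entering month 3 the balance is $970.41; 4% of the post-interest balance is now below $40.00, so the flat $40.00 minimum applies from here.
From month 3 a fixed $40.00 at rate r clears $970.41 in 29 more payments. Total: 2 + 29 = 31 months.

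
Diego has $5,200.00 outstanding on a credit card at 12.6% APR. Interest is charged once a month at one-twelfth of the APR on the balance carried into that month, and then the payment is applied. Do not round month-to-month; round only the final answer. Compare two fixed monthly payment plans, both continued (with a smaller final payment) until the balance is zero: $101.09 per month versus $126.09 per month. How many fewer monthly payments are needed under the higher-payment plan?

Monthly rate r = 12.6%/12 = 1.05% = 0.0105.
At $101.09/mo: n = ⌈−ln(1 − rB₀/P)/ln(1+r)⌉ = 75 payments (last $37.14); total interest = total paid − $5,200.00 = $2,317.80.
At $126.09/mo: 55 payments (last $41.12); total interest $1,649.98.
Payments saved = 75 − 55 = 20.

20 fewer payments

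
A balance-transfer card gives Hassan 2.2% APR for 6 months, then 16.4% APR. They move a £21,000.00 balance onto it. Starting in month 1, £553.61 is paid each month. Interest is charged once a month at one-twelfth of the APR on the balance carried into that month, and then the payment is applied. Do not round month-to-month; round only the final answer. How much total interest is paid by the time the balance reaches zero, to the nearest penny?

Promo months 1–6 at r₀ = 2.2%/12 = 0.00183333; months 7+ at r₁ = 16.4%/12 = 0.0136667.
After month 6: iterate B ← B·(1+r₀) − £553.61 for 6 months → £17,895.14.
Then at r₁ with £553.61/mo: n₂ = −ln(1 − r₁·B/P)/ln(1+r₁) ≈ 42.95 → 43 more payments.
Total paid = 48·£553.61 + £524.94 = £27,098.22; interest = £27,098.22 − £21,000.00 = £6,098.22.

£6,098.22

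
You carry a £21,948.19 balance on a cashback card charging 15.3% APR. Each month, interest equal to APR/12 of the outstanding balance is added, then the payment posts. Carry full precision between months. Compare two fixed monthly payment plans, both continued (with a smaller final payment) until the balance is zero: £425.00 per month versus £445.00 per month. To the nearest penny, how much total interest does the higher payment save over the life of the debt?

Monthly rate r = 15.3%/12 = 1.275% = 0.01275.
At £425.00/mo: n = ⌈−ln(1 − rB₀/P)/ln(1+r)⌉ = 85 payments (last £336.53); total interest = total paid − £21,948.19 = £14,088.34.
At £445.00/mo: 79 payments (last £103.86); total interest £12,865.67.
Interest saved = £14,088.34 − £12,865.67 = £1,222.67.

£1,222.67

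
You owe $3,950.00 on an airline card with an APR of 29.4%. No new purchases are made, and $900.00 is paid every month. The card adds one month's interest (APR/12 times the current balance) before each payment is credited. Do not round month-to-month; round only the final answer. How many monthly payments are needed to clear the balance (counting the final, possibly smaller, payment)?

Monthly rate r = 29.4%/12 = 2.45% = 0.0245.
Recurrence: B ← B·(1+r) − $900.00.
Month 1: interest $96.77; balance after payment $3,146.78.
Month 2: interest $77.10; balance after payment $2,323.87.
Month 3: interest $56.93; balance after payment $1,480.81.
Month 4: interest $36.28; balance after payment $617.09.
Month 5: interest $15.12; balance after payment $0.00.

5 months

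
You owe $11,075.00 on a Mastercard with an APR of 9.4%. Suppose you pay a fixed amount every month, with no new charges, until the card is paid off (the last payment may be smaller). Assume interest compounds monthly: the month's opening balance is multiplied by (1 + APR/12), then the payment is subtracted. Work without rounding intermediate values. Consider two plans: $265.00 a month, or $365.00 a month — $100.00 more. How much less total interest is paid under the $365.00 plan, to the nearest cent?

Monthly rate r = 9.4%/12 = 0.783333% = 0.00783333.
At $265.00/mo: n = ⌈−ln(1 − rB₀/P)/ln(1+r)⌉ = 51 payments (last $218.38); total interest = total paid − $11,075.00 = $2,393.38.
At $365.00/mo: 35 payments (last $285.44); total interest $1,620.44.
Interest saved = $2,393.38 − $1,620.44 = $772.94.

$772.94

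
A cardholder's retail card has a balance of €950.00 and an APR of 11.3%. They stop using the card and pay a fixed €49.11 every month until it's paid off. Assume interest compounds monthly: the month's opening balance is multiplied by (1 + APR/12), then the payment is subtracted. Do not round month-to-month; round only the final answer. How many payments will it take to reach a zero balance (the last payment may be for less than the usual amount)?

Monthly rate r = 11.3%/12 = 0.941667% = 0.00941667.
Recurrence: B ← B·(1+r) − €49.11.
Month 1: interest €8.95; balance after payment €909.84.
Month 2: interest €8.57; balance after payment €869.29.
Closed form: n = −ln(1 − rB₀/P)/ln(1+r) = −ln(0.81784)/ln(1.00942) ≈ 21.455, so the balance reaches zero during payment 22.

22 payments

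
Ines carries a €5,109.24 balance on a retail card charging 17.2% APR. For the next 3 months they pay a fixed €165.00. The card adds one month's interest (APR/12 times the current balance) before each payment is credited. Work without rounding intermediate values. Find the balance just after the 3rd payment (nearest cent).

€4,829.97

Monthly rate r = 17.2%/12 = 1.43333% = 0.0143333.
Each month: B ← B·(1+r) − €165.00.
Month 1: interest €73.23; balance after payment €5,017.47.
Month 2: interest €71.92; balance after payment €4,924.39.
Month 3: interest €70.58; balance after payment €4,829.97.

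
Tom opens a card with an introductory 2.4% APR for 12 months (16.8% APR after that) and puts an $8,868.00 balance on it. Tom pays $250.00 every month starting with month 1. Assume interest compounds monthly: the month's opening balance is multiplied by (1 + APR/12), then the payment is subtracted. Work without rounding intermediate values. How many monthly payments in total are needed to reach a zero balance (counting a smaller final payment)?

Promo months 1–12 at r₀ = 2.4%/12 = 0.002; months 13+ at r₁ = 16.8%/12 = 0.014.
After month 12: iterate B ← B·(1+r₀) − $250.00 for 12 months → $6,049.97.
Then at r₁ with $250.00/mo: n₂ = −ln(1 − r₁·B/P)/ln(1+r₁) ≈ 29.76 → 30 more payments.

42 months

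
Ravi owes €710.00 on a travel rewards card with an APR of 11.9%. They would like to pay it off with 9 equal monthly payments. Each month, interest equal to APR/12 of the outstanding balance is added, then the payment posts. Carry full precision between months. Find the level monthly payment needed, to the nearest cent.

€82.85

Monthly rate r = 11.9%/12 = 0.991667% = 0.00991667.
Level-payment amortization: P = B₀·r / (1 − (1+r)^(−n)) = 710.00·0.00991667 / (1 − 1.00992^(−9)).
Denominator 1 − (1+r)^(−9) = 0.0849809304.
P = 7.04083 / 0.0849809304 ≈ 82.85.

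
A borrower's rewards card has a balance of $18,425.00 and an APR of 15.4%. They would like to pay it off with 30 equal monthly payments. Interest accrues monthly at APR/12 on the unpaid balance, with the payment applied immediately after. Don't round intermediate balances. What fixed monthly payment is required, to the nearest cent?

Monthly rate r = 15.4%/12 = 1.28333% = 0.0128333.
Level-payment amortization: P = B₀·r / (1 − (1+r)^(−n)) = 18425.00·0.0128333 / (1 − 1.01283^(−30)).
Denominator 1 − (1+r)^(−30) = 0.317880569.
P = 236.454 / 0.317880569 ≈ 743.85.

$743.85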